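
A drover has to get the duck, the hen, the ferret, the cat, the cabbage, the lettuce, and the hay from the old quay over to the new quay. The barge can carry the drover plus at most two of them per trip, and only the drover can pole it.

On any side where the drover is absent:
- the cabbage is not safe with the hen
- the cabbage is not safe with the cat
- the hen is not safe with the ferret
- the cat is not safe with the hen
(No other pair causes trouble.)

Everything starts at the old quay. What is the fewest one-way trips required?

11

Counting alone: the drover can take at most 2 across per trip to the new quay, so moving all 7 needs at least 4 loaded trips out, with a return between consecutive ones — at least 7 crossings.
The safety rule pushes this higher. Following every safe sequence of crossings, the most of the 7 that can be at the new quay as the barge arrives there on crossings 7, 9 is 5, 6 respectively — never all 7.
So no plan with fewer than 11 crossings exists, and this one achieves 11:
1. Drover goes to the new quay with the cat and the hen.
2. Drover goes back to the old quay with the hen.
3. Drover goes to the new quay with the duck and the hen.
4. Drover goes back to the old quay with the hen.
5. Drover goes to the new quay with the ferret and the hen.
6. Drover goes back to the old quay with the hen.
7. Drover goes to the new quay with the hen and the lettuce.
8. Drover goes back to the old quay with the hen.
9. Drover goes to the new quay with the hay and the hen.
10. Drover goes back to the old quay with the hen.
11. Drover goes to the new quay with the cabbage and the hen.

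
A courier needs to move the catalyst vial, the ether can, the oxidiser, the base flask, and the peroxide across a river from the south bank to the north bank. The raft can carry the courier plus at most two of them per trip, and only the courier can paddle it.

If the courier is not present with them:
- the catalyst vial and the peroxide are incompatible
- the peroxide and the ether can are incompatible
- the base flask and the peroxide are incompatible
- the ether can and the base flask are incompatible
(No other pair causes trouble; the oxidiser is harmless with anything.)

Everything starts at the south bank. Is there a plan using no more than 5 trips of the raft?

No

Counting alone: the courier can take at most 2 across per trip to the north bank, so moving all 5 needs at least 3 loaded trips out, with a return between consecutive ones — at least 5 crossings.
The safety rule pushes this higher. Following every safe sequence of crossings, the most of the 5 that can be at the north bank as the raft arrives there on crossing 5 is 4 — never all 5.
So the move cannot be finished within 5 crossings. (The shortest complete plan takes 7:)
1. Courier goes to the north bank with the ether can and the peroxide.
2. Courier goes back to the south bank with the ether can.
3. Courier goes to the north bank with the catalyst vial and the ether can.
4. Courier goes back to the south bank with the peroxide.
5. Courier goes to the north bank with the base flask and the oxidiser.
6. Courier goes back to the south bank with the ether can.
7. Courier goes to the north bank with the ether can and the peroxide.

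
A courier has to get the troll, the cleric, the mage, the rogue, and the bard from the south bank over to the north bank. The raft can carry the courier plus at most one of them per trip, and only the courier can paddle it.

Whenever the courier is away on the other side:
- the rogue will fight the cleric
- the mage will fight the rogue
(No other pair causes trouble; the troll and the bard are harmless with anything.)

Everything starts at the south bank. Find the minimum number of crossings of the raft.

11

Counting alone: the courier can take at most 1 across per trip to the north bank, so moving all 5 needs at least 5 loaded trips out, with a return between consecutive ones — at least 9 crossings.
The safety rule pushes this higher. Following every safe sequence of crossings, the most of the 5 that can be at the north bank as the raft arrives there on crossing 9 is 4 — never all 5.
So no plan with fewer than 11 crossings exists, and this one achieves 11:
1. Courier goes to the north bank with the rogue.  [the south bank: the bard, the cleric, the mage, the troll | the north bank: the rogue]
2. Courier goes back to the south bank alone.  [the south bank: the bard, the cleric, the mage, the troll | the north bank: the rogue]
3. Courier goes to the north bank with the troll.  [the south bank: the bard, the cleric, the mage | the north bank: the rogue, the troll]
4. Courier goes back to the south bank alone.  [the south bank: the bard, the cleric, the mage | the north bank: the rogue, the troll]
5. Courier goes to the north bank with the cleric.  [the south bank: the bard, the mage | the north bank: the cleric, the rogue, the troll]
6. Courier goes back to the south bank with the rogue.  [the south bank: the bard, the mage, the rogue | the north bank: the cleric, the troll]
7. Courier goes to the north bank with the mage.  [the south bank: the bard, the rogue | the north bank: the cleric, the mage, the troll]
8. Courier goes back to the south bank alone.  [the south bank: the bard, the rogue | the north bank: the cleric, the mage, the troll]
9. Courier goes to the north bank with the bard.  [the south bank: the rogue | the north bank: the bard, the cleric, the mage, the troll]
10. Courier goes back to the south bank alone.  [the south bank: the rogue | the north bank: the bard, the cleric, the mage, the troll]
11. Courier goes to the north bank with the rogue.  [the south bank: — | the north bank: the bard, the cleric, the mage, the rogue, the troll]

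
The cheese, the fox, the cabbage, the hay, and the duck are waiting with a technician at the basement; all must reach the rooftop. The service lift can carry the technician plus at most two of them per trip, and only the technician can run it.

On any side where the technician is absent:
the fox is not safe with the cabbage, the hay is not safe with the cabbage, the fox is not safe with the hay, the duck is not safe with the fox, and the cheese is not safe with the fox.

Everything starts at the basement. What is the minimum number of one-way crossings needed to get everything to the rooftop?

Counting alone: the technician can take at most 2 across per trip to the rooftop, so moving all 5 needs at least 3 loaded trips out, with a return between consecutive ones — at least 5 crossings.
The safety rule pushes this higher. Following every safe sequence of crossings, the most of the 5 that can be at the rooftop as the service lift arrives there on crossing 5 is 4 — never all 5.
So no plan with fewer than 7 crossings exists, and this one achieves 7:
1. Technician goes to the rooftop with the cabbage and the fox.  [the basement: the cheese, the duck, the hay | the rooftop: the cabbage, the fox]
2. Technician goes back to the basement with the fox.  [the basement: the cheese, the duck, the fox, the hay | the rooftop: the cabbage]
3. Technician goes to the rooftop with the cheese and the fox.  [the basement: the duck, the hay | the rooftop: the cabbage, the cheese, the fox]
4. Technician goes back to the basement with the fox.  [the basement: the duck, the fox, the hay | the rooftop: the cabbage, the cheese]
5. Technician goes to the rooftop with the duck and the fox.  [the basement: the hay | the rooftop: the cabbage, the cheese, the duck, the fox]
6. Technician goes back to the basement with the fox.  [the basement: the fox, the hay | the rooftop: the cabbage, the cheese, the duck]
7. Technician goes to the rooftop with the fox and the hay.  [the basement: — | the rooftop: the cabbage, the cheese, the duck, the fox, the hay]

7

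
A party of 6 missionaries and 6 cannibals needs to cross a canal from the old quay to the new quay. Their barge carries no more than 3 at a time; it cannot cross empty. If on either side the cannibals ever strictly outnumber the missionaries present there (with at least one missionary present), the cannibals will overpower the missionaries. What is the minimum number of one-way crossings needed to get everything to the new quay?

impossible

Following every safe sequence of crossings from the start, the most of the 12 that can be at the new quay as the barge arrives there on crossings 1, 3, 5 is 3, 5, 6 respectively; the best ever achieved is 6 of 12.
From crossing 7 on, no configuration arises that was not already reachable earlier: only 17 distinct safe configurations (who is on which side, and where the barge is) can ever be reached, none of them has everyone across, and every continuation just revisits them. They are: 0 missionaries + 0 cannibals across (barge back at the start); 0 missionaries + 1 cannibal across (barge there); 0 missionaries + 1 cannibal across (barge back at the start); 0 missionaries + 2 cannibals across (barge there); 0 missionaries + 2 cannibals across (barge back at the start); 0 missionaries + 3 cannibals across (barge there); 0 missionaries + 3 cannibals across (barge back at the start); 0 missionaries + 4 cannibals across (barge there); 0 missionaries + 4 cannibals across (barge back at the start); 0 missionaries + 5 cannibals across (barge there); 0 missionaries + 5 cannibals across (barge back at the start); 0 missionaries + 6 cannibals across (barge there); 1 missionary + 1 cannibal across (barge there); 1 missionary + 1 cannibal across (barge back at the start); 2 missionaries + 2 cannibals across (barge there); 2 missionaries + 2 cannibals across (barge back at the start); 3 missionaries + 3 cannibals across (barge there). So no valid plan exists.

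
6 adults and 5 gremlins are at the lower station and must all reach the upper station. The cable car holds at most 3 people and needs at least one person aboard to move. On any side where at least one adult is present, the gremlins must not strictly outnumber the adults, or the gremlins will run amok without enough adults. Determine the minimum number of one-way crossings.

Counting alone: each trip to the upper station takes at most 3 across and each return brings at least 1 back, so after t trips out (and t−1 returns) at most 3t − (t−1) of the 11 are across; that first reaches 11 at t = 5, so at least 9 crossings are needed.
The plan below uses exactly 9 crossings, so it is optimal:
1. 3 gremlins → the upper station.  (the lower station: 6A 2G; the upper station: 0A 3G)
2. 1 gremlin ← the lower station.  (the lower station: 6A 3G; the upper station: 0A 2G)
3. 3 adults → the upper station.  (the lower station: 3A 3G; the upper station: 3A 2G)
4. 1 adult ← the lower station.  (the lower station: 4A 3G; the upper station: 2A 2G)
5. 2 adults and 1 gremlin → the upper station.  (the lower station: 2A 2G; the upper station: 4A 3G)
6. 1 adult ← the lower station.  (the lower station: 3A 2G; the upper station: 3A 3G)
7. 2 adults and 1 gremlin → the upper station.  (the lower station: 1A 1G; the upper station: 5A 4G)
8. 1 adult ← the lower station.  (the lower station: 2A 1G; the upper station: 4A 4G)
9. 2 adults and 1 gremlin → the upper station.  (the lower station: 0A 0G; the upper station: 6A 5G)

9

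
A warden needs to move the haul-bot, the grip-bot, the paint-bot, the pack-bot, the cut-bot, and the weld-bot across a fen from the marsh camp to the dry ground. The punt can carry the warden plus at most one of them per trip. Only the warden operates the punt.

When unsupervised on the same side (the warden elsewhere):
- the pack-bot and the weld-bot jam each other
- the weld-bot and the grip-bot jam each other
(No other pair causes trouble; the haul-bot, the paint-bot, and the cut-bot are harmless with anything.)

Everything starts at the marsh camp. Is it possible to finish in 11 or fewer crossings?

No

Counting alone: the warden can take at most 1 across per trip to the dry ground, so moving all 6 needs at least 6 loaded trips out, with a return between consecutive ones — at least 11 crossings.
The safety rule pushes this higher. Following every safe sequence of crossings, the most of the 6 that can be at the dry ground as the punt arrives there on crossing 11 is 5 — never all 6.
So the move cannot be finished within 11 crossings. (The shortest complete plan takes 13:)
1. Warden goes to the dry ground with the weld-bot.  [the marsh camp: the cut-bot, the grip-bot, the haul-bot, the pack-bot, the paint-bot | the dry ground: the weld-bot]
2. Warden goes back to the marsh camp alone.  [the marsh camp: the cut-bot, the grip-bot, the haul-bot, the pack-bot, the paint-bot | the dry ground: the weld-bot]
3. Warden goes to the dry ground with the haul-bot.  [the marsh camp: the cut-bot, the grip-bot, the pack-bot, the paint-bot | the dry ground: the haul-bot, the weld-bot]
4. Warden goes back to the marsh camp alone.  [the marsh camp: the cut-bot, the grip-bot, the pack-bot, the paint-bot | the dry ground: the haul-bot, the weld-bot]
5. Warden goes to the dry ground with the grip-bot.  [the marsh camp: the cut-bot, the pack-bot, the paint-bot | the dry ground: the grip-bot, the haul-bot, the weld-bot]
6. Warden goes back to the marsh camp with the weld-bot.  [the marsh camp: the cut-bot, the pack-bot, the paint-bot, the weld-bot | the dry ground: the grip-bot, the haul-bot]
7. Warden goes to the dry ground with the pack-bot.  [the marsh camp: the cut-bot, the paint-bot, the weld-bot | the dry ground: the grip-bot, the haul-bot, the pack-bot]
8. Warden goes back to the marsh camp alone.  [the marsh camp: the cut-bot, the paint-bot, the weld-bot | the dry ground: the grip-bot, the haul-bot, the pack-bot]
9. Warden goes to the dry ground with the paint-bot.  [the marsh camp: the cut-bot, the weld-bot | the dry ground: the grip-bot, the haul-bot, the pack-bot, the paint-bot]
10. Warden goes back to the marsh camp alone.  [the marsh camp: the cut-bot, the weld-bot | the dry ground: the grip-bot, the haul-bot, the pack-bot, the paint-bot]
11. Warden goes to the dry ground with the cut-bot.  [the marsh camp: the weld-bot | the dry ground: the cut-bot, the grip-bot, the haul-bot, the pack-bot, the paint-bot]
12. Warden goes back to the marsh camp alone.  [the marsh camp: the weld-bot | the dry ground: the cut-bot, the grip-bot, the haul-bot, the pack-bot, the paint-bot]
13. Warden goes to the dry ground with the weld-bot.  [the marsh camp: — | the dry ground: the cut-bot, the grip-bot, the haul-bot, the pack-bot, the paint-bot, the weld-bot]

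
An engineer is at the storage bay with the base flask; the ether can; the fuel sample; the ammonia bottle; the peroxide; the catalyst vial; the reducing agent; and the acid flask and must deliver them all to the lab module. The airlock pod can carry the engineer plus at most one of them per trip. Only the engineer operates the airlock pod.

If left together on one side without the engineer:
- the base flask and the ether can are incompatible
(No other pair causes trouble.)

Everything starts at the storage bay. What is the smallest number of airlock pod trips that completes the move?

Counting alone: the engineer can take at most 1 across per trip to the lab module, so moving all 8 needs at least 8 loaded trips out, with a return between consecutive ones — at least 15 crossings.
The plan below uses exactly 15 crossings, so it is optimal:
1. Engineer goes to the lab module with the base flask.  [the storage bay: the acid flask, the ammonia bottle, the catalyst vial, the ether can, the fuel sample, the peroxide, the reducing agent | the lab module: the base flask]
2. Engineer goes back to the storage bay alone.  [the storage bay: the acid flask, the ammonia bottle, the catalyst vial, the ether can, the fuel sample, the peroxide, the reducing agent | the lab module: the base flask]
3. Engineer goes to the lab module with the fuel sample.  [the storage bay: the acid flask, the ammonia bottle, the catalyst vial, the ether can, the peroxide, the reducing agent | the lab module: the base flask, the fuel sample]
4. Engineer goes back to the storage bay alone.  [the storage bay: the acid flask, the ammonia bottle, the catalyst vial, the ether can, the peroxide, the reducing agent | the lab module: the base flask, the fuel sample]
5. Engineer goes to the lab module with the ammonia bottle.  [the storage bay: the acid flask, the catalyst vial, the ether can, the peroxide, the reducing agent | the lab module: the ammonia bottle, the base flask, the fuel sample]
6. Engineer goes back to the storage bay alone.  [the storage bay: the acid flask, the catalyst vial, the ether can, the peroxide, the reducing agent | the lab module: the ammonia bottle, the base flask, the fuel sample]
7. Engineer goes to the lab module with the peroxide.  [the storage bay: the acid flask, the catalyst vial, the ether can, the reducing agent | the lab module: the ammonia bottle, the base flask, the fuel sample, the peroxide]
8. Engineer goes back to the storage bay alone.  [the storage bay: the acid flask, the catalyst vial, the ether can, the reducing agent | the lab module: the ammonia bottle, the base flask, the fuel sample, the peroxide]
9. Engineer goes to the lab module with the catalyst vial.  [the storage bay: the acid flask, the ether can, the reducing agent | the lab module: the ammonia bottle, the base flask, the catalyst vial, the fuel sample, the peroxide]
10. Engineer goes back to the storage bay alone.  [the storage bay: the acid flask, the ether can, the reducing agent | the lab module: the ammonia bottle, the base flask, the catalyst vial, the fuel sample, the peroxide]
11. Engineer goes to the lab module with the reducing agent.  [the storage bay: the acid flask, the ether can | the lab module: the ammonia bottle, the base flask, the catalyst vial, the fuel sample, the peroxide, the reducing agent]
12. Engineer goes back to the storage bay alone.  [the storage bay: the acid flask, the ether can | the lab module: the ammonia bottle, the base flask, the catalyst vial, the fuel sample, the peroxide, the reducing agent]
13. Engineer goes to the lab module with the acid flask.  [the storage bay: the ether can | the lab module: the acid flask, the ammonia bottle, the base flask, the catalyst vial, the fuel sample, the peroxide, the reducing agent]
14. Engineer goes back to the storage bay alone.  [the storage bay: the ether can | the lab module: the acid flask, the ammonia bottle, the base flask, the catalyst vial, the fuel sample, the peroxide, the reducing agent]
15. Engineer goes to the lab module with the ether can.  [the storage bay: — | the lab module: the acid flask, the ammonia bottle, the base flask, the catalyst vial, the ether can, the fuel sample, the peroxide, the reducing agent]

15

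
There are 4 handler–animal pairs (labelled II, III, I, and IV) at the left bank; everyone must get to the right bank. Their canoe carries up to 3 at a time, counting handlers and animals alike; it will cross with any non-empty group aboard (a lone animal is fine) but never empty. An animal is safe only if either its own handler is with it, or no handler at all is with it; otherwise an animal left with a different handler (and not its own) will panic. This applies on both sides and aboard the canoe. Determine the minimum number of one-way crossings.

Counting alone: each trip to the right bank takes at most 3 across and each return brings at least 1 back, so after t trips out (and t−1 returns) at most 3t − (t−1) of the 8 are across; that first reaches 8 at t = 4, so at least 7 crossings are needed.
The safety rule pushes this higher. Following every safe sequence of crossings, the most of the 8 that can be at the right bank as the canoe arrives there on crossing 7 is 7 — never all 8.
So no plan with fewer than 9 crossings exists, and this one achieves 9:
1. animal II and handler II cross → the right bank.
2. handler II crosses ← the left bank.
3. animal III, handler II, and handler III cross → the right bank.
4. animal II and handler II cross ← the left bank.
5. handler I, handler II, and handler IV cross → the right bank.
6. animal III crosses ← the left bank.
7. animal II and animal III cross → the right bank.
8. animal II crosses ← the left bank.
9. animal I, animal II, and animal IV cross → the right bank.

9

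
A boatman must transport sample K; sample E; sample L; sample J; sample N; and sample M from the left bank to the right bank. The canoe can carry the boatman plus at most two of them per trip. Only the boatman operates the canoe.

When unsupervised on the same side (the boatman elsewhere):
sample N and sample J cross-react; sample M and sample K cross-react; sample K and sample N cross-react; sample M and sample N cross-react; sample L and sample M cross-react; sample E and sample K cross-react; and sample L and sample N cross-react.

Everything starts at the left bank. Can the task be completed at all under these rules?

No

Whatever the first load, the items left behind include a forbidden pair without the boatman. No opening move is safe, so no plan exists.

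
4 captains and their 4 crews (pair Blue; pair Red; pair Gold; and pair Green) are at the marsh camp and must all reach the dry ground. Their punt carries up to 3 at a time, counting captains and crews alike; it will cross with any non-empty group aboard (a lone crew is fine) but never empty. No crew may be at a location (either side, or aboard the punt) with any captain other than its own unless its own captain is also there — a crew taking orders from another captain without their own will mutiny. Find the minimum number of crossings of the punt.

9

Counting alone: each trip to the dry ground takes at most 3 across and each return brings at least 1 back, so after t trips out (and t−1 returns) at most 3t − (t−1) of the 8 are across; that first reaches 8 at t = 4, so at least 7 crossings are needed.
The safety rule pushes this higher. Following every safe sequence of crossings, the most of the 8 that can be at the dry ground as the punt arrives there on crossing 7 is 7 — never all 8.
So no plan with fewer than 9 crossings exists, and this one achieves 9:
1. captain Blue and crew Blue cross → the dry ground.
2. captain Blue crosses ← the marsh camp.
3. captain Blue, captain Red, and crew Red cross → the dry ground.
4. captain Blue and crew Blue cross ← the marsh camp.
5. captain Blue, captain Gold, and captain Green cross → the dry ground.
6. crew Red crosses ← the marsh camp.
7. crew Blue and crew Red cross → the dry ground.
8. crew Blue crosses ← the marsh camp.
9. crew Blue, crew Gold, and crew Green cross → the dry ground.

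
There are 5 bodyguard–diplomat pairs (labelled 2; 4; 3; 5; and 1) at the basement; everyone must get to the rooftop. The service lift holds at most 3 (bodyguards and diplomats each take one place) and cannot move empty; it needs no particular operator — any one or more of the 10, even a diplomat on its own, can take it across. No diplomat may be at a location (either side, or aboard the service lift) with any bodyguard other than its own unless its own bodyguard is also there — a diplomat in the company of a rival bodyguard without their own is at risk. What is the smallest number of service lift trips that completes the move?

11

Counting alone: each trip to the rooftop takes at most 3 across and each return brings at least 1 back, so after t trips out (and t−1 returns) at most 3t − (t−1) of the 10 are across; that first reaches 10 at t = 5, so at least 9 crossings are needed.
The safety rule pushes this higher. Following every safe sequence of crossings, the most of the 10 that can be at the rooftop as the service lift arrives there on crossing 9 is 9 — never all 10.
So no plan with fewer than 11 crossings exists, and this one achieves 11:
1. bodyguard 2 and diplomat 2 cross → the rooftop.
2. bodyguard 2 crosses ← the basement.
3. diplomat 3, diplomat 4, and diplomat 5 cross → the rooftop.
4. diplomat 2 crosses ← the basement.
5. bodyguard 3, bodyguard 4, and bodyguard 5 cross → the rooftop.
6. bodyguard 4 and diplomat 4 cross ← the basement.
7. bodyguard 1, bodyguard 2, and bodyguard 4 cross → the rooftop.
8. diplomat 3 crosses ← the basement.
9. diplomat 2 and diplomat 4 cross → the rooftop.
10. diplomat 2 crosses ← the basement.
11. diplomat 1, diplomat 2, and diplomat 3 cross → the rooftop.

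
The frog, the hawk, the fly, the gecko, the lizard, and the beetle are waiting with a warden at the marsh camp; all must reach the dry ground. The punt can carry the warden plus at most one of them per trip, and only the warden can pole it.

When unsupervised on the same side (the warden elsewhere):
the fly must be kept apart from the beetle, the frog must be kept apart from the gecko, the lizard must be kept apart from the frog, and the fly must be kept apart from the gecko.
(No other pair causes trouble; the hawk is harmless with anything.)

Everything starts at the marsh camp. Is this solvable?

Whatever the first load, the items left behind include a forbidden pair without the warden. No opening move is safe, so no plan exists.

No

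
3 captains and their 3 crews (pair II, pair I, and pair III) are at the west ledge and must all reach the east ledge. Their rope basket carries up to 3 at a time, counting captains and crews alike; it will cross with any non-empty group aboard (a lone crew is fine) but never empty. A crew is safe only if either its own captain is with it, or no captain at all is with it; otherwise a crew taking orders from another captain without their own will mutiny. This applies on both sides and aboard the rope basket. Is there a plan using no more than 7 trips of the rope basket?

Yes — this plan uses 5 crossings (≤ 7):
1. captain II and crew II cross → the east ledge.
2. captain II crosses ← the west ledge.
3. captain I, captain II, and captain III cross → the east ledge.
4. crew II crosses ← the west ledge.
5. crew I, crew II, and crew III cross → the east ledge.

Yes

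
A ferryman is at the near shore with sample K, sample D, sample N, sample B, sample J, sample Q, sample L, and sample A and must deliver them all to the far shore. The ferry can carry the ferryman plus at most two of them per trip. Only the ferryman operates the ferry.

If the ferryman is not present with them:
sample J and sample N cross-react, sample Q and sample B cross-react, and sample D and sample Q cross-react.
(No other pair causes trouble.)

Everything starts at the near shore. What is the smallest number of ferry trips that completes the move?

Counting alone: the ferryman can take at most 2 across per trip to the far shore, so moving all 8 needs at least 4 loaded trips out, with a return between consecutive ones — at least 7 crossings.
The safety rule pushes this higher. Following every safe sequence of crossings, the most of the 8 that can be at the far shore as the ferry arrives there on crossing 7 is 7 — never all 8.
So no plan with fewer than 9 crossings exists, and this one achieves 9:
1. Ferryman goes to the far shore with sample N and sample Q.  [the near shore: sample A, sample B, sample D, sample J, sample K, sample L | the far shore: sample N, sample Q]
2. Ferryman goes back to the near shore alone.  [the near shore: sample A, sample B, sample D, sample J, sample K, sample L | the far shore: sample N, sample Q]
3. Ferryman goes to the far shore with sample K.  [the near shore: sample A, sample B, sample D, sample J, sample L | the far shore: sample K, sample N, sample Q]
4. Ferryman goes back to the near shore alone.  [the near shore: sample A, sample B, sample D, sample J, sample L | the far shore: sample K, sample N, sample Q]
5. Ferryman goes to the far shore with sample B and sample D.  [the near shore: sample A, sample J, sample L | the far shore: sample B, sample D, sample K, sample N, sample Q]
6. Ferryman goes back to the near shore with sample Q.  [the near shore: sample A, sample J, sample L, sample Q | the far shore: sample B, sample D, sample K, sample N]
7. Ferryman goes to the far shore with sample A and sample L.  [the near shore: sample J, sample Q | the far shore: sample A, sample B, sample D, sample K, sample L, sample N]
8. Ferryman goes back to the near shore alone.  [the near shore: sample J, sample Q | the far shore: sample A, sample B, sample D, sample K, sample L, sample N]
9. Ferryman goes to the far shore with sample J and sample Q.  [the near shore: — | the far shore: sample A, sample B, sample D, sample J, sample K, sample L, sample N, sample Q]

9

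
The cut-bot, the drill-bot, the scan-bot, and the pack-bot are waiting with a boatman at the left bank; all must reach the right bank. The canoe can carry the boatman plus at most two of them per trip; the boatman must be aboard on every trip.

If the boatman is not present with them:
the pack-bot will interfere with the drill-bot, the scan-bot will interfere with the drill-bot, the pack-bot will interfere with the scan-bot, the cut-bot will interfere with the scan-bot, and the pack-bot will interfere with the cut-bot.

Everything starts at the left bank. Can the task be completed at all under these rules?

1. Boatman goes to the right bank with the pack-bot and the scan-bot.
2. Boatman goes back to the left bank with the scan-bot.
3. Boatman goes to the right bank with the cut-bot and the drill-bot.
4. Boatman goes back to the left bank with the pack-bot.
5. Boatman goes to the right bank with the pack-bot and the scan-bot.

Yes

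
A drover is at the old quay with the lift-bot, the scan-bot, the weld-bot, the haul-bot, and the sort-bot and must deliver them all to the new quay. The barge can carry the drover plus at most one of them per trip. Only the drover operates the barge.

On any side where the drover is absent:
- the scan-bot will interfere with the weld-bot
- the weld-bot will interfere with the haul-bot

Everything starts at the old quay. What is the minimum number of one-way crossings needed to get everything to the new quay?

11

Counting alone: the drover can take at most 1 across per trip to the new quay, so moving all 5 needs at least 5 loaded trips out, with a return between consecutive ones — at least 9 crossings.
The safety rule pushes this higher. Following every safe sequence of crossings, the most of the 5 that can be at the new quay as the barge arrives there on crossing 9 is 4 — never all 5.
So no plan with fewer than 11 crossings exists, and this one achieves 11:
1. Drover goes to the new quay with the weld-bot.
2. Drover goes back to the old quay alone.
3. Drover goes to the new quay with the lift-bot.
4. Drover goes back to the old quay alone.
5. Drover goes to the new quay with the scan-bot.
6. Drover goes back to the old quay with the weld-bot.
7. Drover goes to the new quay with the haul-bot.
8. Drover goes back to the old quay alone.
9. Drover goes to the new quay with the sort-bot.
10. Drover goes back to the old quay alone.
11. Drover goes to the new quay with the weld-bot.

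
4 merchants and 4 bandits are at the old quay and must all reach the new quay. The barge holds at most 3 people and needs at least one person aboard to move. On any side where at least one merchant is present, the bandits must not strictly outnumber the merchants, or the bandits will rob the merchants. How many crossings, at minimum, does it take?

9

Counting alone: each trip to the new quay takes at most 3 across and each return brings at least 1 back, so after t trips out (and t−1 returns) at most 3t − (t−1) of the 8 are across; that first reaches 8 at t = 4, so at least 7 crossings are needed.
The safety rule pushes this higher. Following every safe sequence of crossings, the most of the 8 that can be at the new quay as the barge arrives there on crossing 7 is 7 — never all 8.
So no plan with fewer than 9 crossings exists, and this one achieves 9:
1. 2 bandits → the new quay.  (the old quay: 4M 2B; the new quay: 0M 2B)
2. 1 bandit ← the old quay.  (the old quay: 4M 3B; the new quay: 0M 1B)
3. 3 bandits → the new quay.  (the old quay: 4M 0B; the new quay: 0M 4B)
4. 1 bandit ← the old quay.  (the old quay: 4M 1B; the new quay: 0M 3B)
5. 3 merchants → the new quay.  (the old quay: 1M 1B; the new quay: 3M 3B)
6. 1 merchant and 1 bandit ← the old quay.  (the old quay: 2M 2B; the new quay: 2M 2B)
7. 2 merchants → the new quay.  (the old quay: 0M 2B; the new quay: 4M 2B)
8. 1 bandit ← the old quay.  (the old quay: 0M 3B; the new quay: 4M 1B)
9. 3 bandits → the new quay.  (the old quay: 0M 0B; the new quay: 4M 4B)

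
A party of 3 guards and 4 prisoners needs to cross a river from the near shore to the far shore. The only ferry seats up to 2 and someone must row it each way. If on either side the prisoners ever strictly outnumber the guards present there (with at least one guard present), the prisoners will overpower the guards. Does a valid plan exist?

No

The prisoners already outnumber the guards at the near shore before anyone moves, so the starting position itself is disallowed.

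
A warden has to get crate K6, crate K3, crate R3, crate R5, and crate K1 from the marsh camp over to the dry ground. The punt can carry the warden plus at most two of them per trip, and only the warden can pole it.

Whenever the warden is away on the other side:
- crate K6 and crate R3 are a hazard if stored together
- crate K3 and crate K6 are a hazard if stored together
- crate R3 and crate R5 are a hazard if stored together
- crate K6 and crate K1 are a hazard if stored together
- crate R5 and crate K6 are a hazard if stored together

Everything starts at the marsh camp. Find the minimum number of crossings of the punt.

Counting alone: the warden can take at most 2 across per trip to the dry ground, so moving all 5 needs at least 3 loaded trips out, with a return between consecutive ones — at least 5 crossings.
The safety rule pushes this higher. Following every safe sequence of crossings, the most of the 5 that can be at the dry ground as the punt arrives there on crossing 5 is 4 — never all 5.
So no plan with fewer than 7 crossings exists, and this one achieves 7:
1. Warden goes to the dry ground with crate K6 and crate R3.
2. Warden goes back to the marsh camp with crate K6.
3. Warden goes to the dry ground with crate K3 and crate K6.
4. Warden goes back to the marsh camp with crate K6.
5. Warden goes to the dry ground with crate K1 and crate K6.
6. Warden goes back to the marsh camp with crate K6.
7. Warden goes to the dry ground with crate K6 and crate R5.

7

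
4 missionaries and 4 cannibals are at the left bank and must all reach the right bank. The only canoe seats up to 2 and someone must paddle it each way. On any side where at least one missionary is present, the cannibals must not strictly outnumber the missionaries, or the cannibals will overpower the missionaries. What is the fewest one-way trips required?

Following every safe sequence of crossings from the start, the most of the 8 that can be at the right bank as the canoe arrives there on crossings 1, 3, 5 is 2, 3, 4 respectively; the best ever achieved is 4 of 8.
From crossing 7 on, no configuration arises that was not already reachable earlier: only 11 distinct safe configurations (who is on which side, and where the canoe is) can ever be reached, none of them has everyone across, and every continuation just revisits them. They are: 0 missionaries + 0 cannibals across (canoe back at the start); 0 missionaries + 1 cannibal across (canoe there); 0 missionaries + 1 cannibal across (canoe back at the start); 0 missionaries + 2 cannibals across (canoe there); 0 missionaries + 2 cannibals across (canoe back at the start); 0 missionaries + 3 cannibals across (canoe there); 0 missionaries + 3 cannibals across (canoe back at the start); 0 missionaries + 4 cannibals across (canoe there); 1 missionary + 1 cannibal across (canoe there); 1 missionary + 1 cannibal across (canoe back at the start); 2 missionaries + 2 cannibals across (canoe there). So no valid plan exists.

impossible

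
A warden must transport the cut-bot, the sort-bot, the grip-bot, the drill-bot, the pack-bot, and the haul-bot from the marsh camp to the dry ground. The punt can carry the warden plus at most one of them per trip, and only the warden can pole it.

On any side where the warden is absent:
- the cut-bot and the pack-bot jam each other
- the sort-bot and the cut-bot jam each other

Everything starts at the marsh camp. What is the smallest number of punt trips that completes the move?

Counting alone: the warden can take at most 1 across per trip to the dry ground, so moving all 6 needs at least 6 loaded trips out, with a return between consecutive ones — at least 11 crossings.
The safety rule pushes this higher. Following every safe sequence of crossings, the most of the 6 that can be at the dry ground as the punt arrives there on crossing 11 is 5 — never all 6.
So no plan with fewer than 13 crossings exists, and this one achieves 13:
1. Warden goes to the dry ground with the cut-bot.  [the marsh camp: the drill-bot, the grip-bot, the haul-bot, the pack-bot, the sort-bot | the dry ground: the cut-bot]
2. Warden goes back to the marsh camp alone.  [the marsh camp: the drill-bot, the grip-bot, the haul-bot, the pack-bot, the sort-bot | the dry ground: the cut-bot]
3. Warden goes to the dry ground with the sort-bot.  [the marsh camp: the drill-bot, the grip-bot, the haul-bot, the pack-bot | the dry ground: the cut-bot, the sort-bot]
4. Warden goes back to the marsh camp with the cut-bot.  [the marsh camp: the cut-bot, the drill-bot, the grip-bot, the haul-bot, the pack-bot | the dry ground: the sort-bot]
5. Warden goes to the dry ground with the pack-bot.  [the marsh camp: the cut-bot, the drill-bot, the grip-bot, the haul-bot | the dry ground: the pack-bot, the sort-bot]
6. Warden goes back to the marsh camp alone.  [the marsh camp: the cut-bot, the drill-bot, the grip-bot, the haul-bot | the dry ground: the pack-bot, the sort-bot]
7. Warden goes to the dry ground with the grip-bot.  [the marsh camp: the cut-bot, the drill-bot, the haul-bot | the dry ground: the grip-bot, the pack-bot, the sort-bot]
8. Warden goes back to the marsh camp alone.  [the marsh camp: the cut-bot, the drill-bot, the haul-bot | the dry ground: the grip-bot, the pack-bot, the sort-bot]
9. Warden goes to the dry ground with the drill-bot.  [the marsh camp: the cut-bot, the haul-bot | the dry ground: the drill-bot, the grip-bot, the pack-bot, the sort-bot]
10. Warden goes back to the marsh camp alone.  [the marsh camp: the cut-bot, the haul-bot | the dry ground: the drill-bot, the grip-bot, the pack-bot, the sort-bot]
11. Warden goes to the dry ground with the haul-bot.  [the marsh camp: the cut-bot | the dry ground: the drill-bot, the grip-bot, the haul-bot, the pack-bot, the sort-bot]
12. Warden goes back to the marsh camp alone.  [the marsh camp: the cut-bot | the dry ground: the drill-bot, the grip-bot, the haul-bot, the pack-bot, the sort-bot]
13. Warden goes to the dry ground with the cut-bot.  [the marsh camp: — | the dry ground: the cut-bot, the drill-bot, the grip-bot, the haul-bot, the pack-bot, the sort-bot]

13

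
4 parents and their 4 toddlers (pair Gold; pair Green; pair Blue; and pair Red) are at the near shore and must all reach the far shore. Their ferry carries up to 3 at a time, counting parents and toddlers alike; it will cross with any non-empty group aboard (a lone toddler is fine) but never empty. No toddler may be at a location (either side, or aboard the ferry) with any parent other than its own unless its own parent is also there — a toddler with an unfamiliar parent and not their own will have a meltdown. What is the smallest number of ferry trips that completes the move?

9

Counting alone: each trip to the far shore takes at most 3 across and each return brings at least 1 back, so after t trips out (and t−1 returns) at most 3t − (t−1) of the 8 are across; that first reaches 8 at t = 4, so at least 7 crossings are needed.
The safety rule pushes this higher. Following every safe sequence of crossings, the most of the 8 that can be at the far shore as the ferry arrives there on crossing 7 is 7 — never all 8.
So no plan with fewer than 9 crossings exists, and this one achieves 9:
1. parent Gold and toddler Gold cross → the far shore.
2. parent Gold crosses ← the near shore.
3. parent Gold, parent Green, and toddler Green cross → the far shore.
4. parent Gold and toddler Gold cross ← the near shore.
5. parent Blue, parent Gold, and parent Red cross → the far shore.
6. toddler Green crosses ← the near shore.
7. toddler Gold and toddler Green cross → the far shore.
8. toddler Gold crosses ← the near shore.
9. toddler Blue, toddler Gold, and toddler Red cross → the far shore.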